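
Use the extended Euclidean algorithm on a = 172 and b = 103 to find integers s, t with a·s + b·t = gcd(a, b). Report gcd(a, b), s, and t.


Euclidean algorithm on (172, 103) — divide until remainder is 0:
  172 = 1 · 103 + 69
  103 = 1 · 69 + 34
  69 = 2 · 34 + 1
  34 = 34 · 1 + 0
gcd(172, 103) = 1.
Track Bezout coefficients alongside the remainders: start with r₀ = 172 = a·1 + b·0 (s = 1, t = 0) and r₁ = 103 = a·0 + b·1 (s = 0, t = 1); each new remainder r_{k+1} = r_{k-1} − q_k·r_k inherits s_{k+1} = s_{k-1} − q_k·s_k, t_{k+1} = t_{k-1} − q_k·t_k, so r_k = a·s_k + b·t_k at every step:
  q = 1: r = 69, s = 1 − 1·0 = 1, t = 0 − 1·1 = -1  (check: 172·1 + 103·(-1) = 69)
  q = 1: r = 34, s = 0 − 1·1 = -1, t = 1 − 1·(-1) = 2  (check: 172·(-1) + 103·2 = 34)
  q = 2: r = 1, s = 1 − 2·(-1) = 3, t = -1 − 2·2 = -5  (check: 172·3 + 103·(-5) = 1)
The row with r = 1 (the gcd) gives the Bezout coefficients s = 3, t = -5.
Result: 172 · (3) + 103 · (-5) = 1.

gcd(172, 103) = 1; s = 3, t = -5 (check: 172·3 + 103·(-5) = 1).


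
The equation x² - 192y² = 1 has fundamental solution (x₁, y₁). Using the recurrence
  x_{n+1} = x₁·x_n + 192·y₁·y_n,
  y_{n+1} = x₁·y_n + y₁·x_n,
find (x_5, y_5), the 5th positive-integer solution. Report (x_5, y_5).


Step 1: Find the fundamental solution (x₁, y₁) of x² - 192y² = 1.
  Expand √192 as a continued fraction. a₀ = ⌊√192⌋ = 13; iterate m_{k+1} = d_k·a_k − m_k, d_{k+1} = (192 − m_{k+1}²)/d_k, a_{k+1} = ⌊(a₀ + m_{k+1})/d_{k+1}⌋ (starting m₀ = 0, d₀ = 1), with convergents p_k = a_k·p_{k-1} + p_{k-2}, q_k = a_k·q_{k-1} + q_{k-2} (p₋₁ = 1, q₋₁ = 0):
  k = 0: a₀ = 13; p₀/q₀ = 13/1; p₀² − 192·q₀² = 169 − 192 = -23.
  k = 1: m = 13, d = 23, a = ⌊(13 + 13)/23⌋ = 1; p/q = (1·13 + 1)/(1·1 + 0) = 14/1; p² − 192·q² = 196 − 192 = 4.
  k = 2: m = 10, d = 4, a = ⌊(13 + 10)/4⌋ = 5; p/q = (5·14 + 13)/(5·1 + 1) = 83/6; p² − 192·q² = 6889 − 6912 = -23.
  k = 3: m = 10, d = 23, a = ⌊(13 + 10)/23⌋ = 1; p/q = (1·83 + 14)/(1·6 + 1) = 97/7; p² − 192·q² = 9409 − 9408 = 1.
  The first convergent with p² − 192·q² = 1 gives the fundamental solution (x₁, y₁) = (97, 7).
Step 2: Apply the recurrence (x_{n+1}, y_{n+1}) = (x₁x_n + 192y₁y_n, x₁y_n + y₁x_n) repeatedly.
  From (x_1, y_1) = (97, 7): x_2 = 97·97 + 192·7·7 = 18817; y_2 = 97·7 + 7·97 = 1358.
  From (x_2, y_2) = (18817, 1358): x_3 = 97·18817 + 192·7·1358 = 3650401; y_3 = 97·1358 + 7·18817 = 263445.
  From (x_3, y_3) = (3650401, 263445): x_4 = 97·3650401 + 192·7·263445 = 708158977; y_4 = 97·263445 + 7·3650401 = 51106972.
  From (x_4, y_4) = (708158977, 51106972): x_5 = 97·708158977 + 192·7·51106972 = 137379191137; y_5 = 97·51106972 + 7·708158977 = 9914489123.
Step 3: Verify x_5² - 192·y_5² = 18873042157456379352769 - 18873042157456379352768 = 1 (should be 1). ✓

(x_1, y_1) = (97, 7); (x_5, y_5) = (137379191137, 9914489123).


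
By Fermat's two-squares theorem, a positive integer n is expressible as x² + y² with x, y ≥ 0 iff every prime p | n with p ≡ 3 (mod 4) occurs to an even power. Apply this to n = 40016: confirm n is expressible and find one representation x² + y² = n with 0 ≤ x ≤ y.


Step 1: Factor n = 40016 = 2^4 · 41 · 61.
Step 2: Check the mod-4 condition on each prime factor: 2 = 2 (special); 41 ≡ 1 (mod 4), exponent 1; 61 ≡ 1 (mod 4), exponent 1.
All primes ≡ 3 (mod 4) appear to even exponent (or don't appear), so by the two-squares theorem n IS expressible as a sum of two squares.
Step 3: Build a representation. Group n = k² · m with k = 4 and m = 41 · 61 = 2501 (a product of primes ≡ 1 (mod 4)); a representation of m scales to one of n via (k·x)² + (k·y)² = k²(x² + y²). Each prime p ≡ 1 (mod 4) is itself a sum of two squares; find a² by testing p − a² for a perfect square:
  41: 41 − 1² = 40, 41 − 2² = 37, 41 − 3² = 32, 41 − 4² = 25 = 5² ⇒ 41 = 4² + 5².
  61: 61 − 1² = 60, 61 − 2² = 57, 61 − 3² = 52, 61 − 4² = 45, 61 − 5² = 36 = 6² ⇒ 61 = 5² + 6².
  Combine using the Brahmagupta–Fibonacci identity (a² + b²)(c² + d²) = (ac − bd)² + (ad + bc)² = (ac + bd)² + (ad − bc)²:
  41 · 61 = 2501: from (4² + 5²)(5² + 6²), take (4·5 − 5·6, 4·6 + 5·5) = (20 − 30, 24 + 25) = (-10, 49); dropping signs (only squares matter) gives (10, 49); check 10² + 49² = 100 + 2401 = 2501 ✓.
  Scale by k = 4: (4·10, 4·49) = (40, 196).
Step 4: Order so x ≤ y and verify: 40² + 196² = 1600 + 38416 = 40016 = n. ✓

n = 40016 = 40² + 196² (one valid representation with x ≤ y).


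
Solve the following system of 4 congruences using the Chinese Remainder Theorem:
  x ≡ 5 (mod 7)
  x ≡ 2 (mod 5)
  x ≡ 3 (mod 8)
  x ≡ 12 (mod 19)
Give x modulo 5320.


Product of moduli M = 7 · 5 · 8 · 19 = 5320.
Merge one congruence at a time:
  Start: x ≡ 5 (mod 7).
  Combine with x ≡ 2 (mod 5); new modulus lcm = 35.
    Write x = 5 + 7·t and substitute into x ≡ 2 (mod 5): 7·t ≡ 2 − 5 = -3 (mod 5).
    Reduce coefficients mod 5: 2·t ≡ 2 (mod 5).
    The inverse of 2 mod 5 is 3 (since 2·3 = 6 = 1·5 + 1), so t ≡ 3·2 = 6 ≡ 1 (mod 5).
    Then x = 5 + 7·1 = 12, valid modulo lcm(7, 5) = 35: x ≡ 12 (mod 35).
  Combine with x ≡ 3 (mod 8); new modulus lcm = 280.
    Write x = 12 + 35·t and substitute into x ≡ 3 (mod 8): 35·t ≡ 3 − 12 = -9 (mod 8).
    Reduce coefficients mod 8: 3·t ≡ 7 (mod 8).
    The inverse of 3 mod 8 is 3 (since 3·3 = 9 = 1·8 + 1), so t ≡ 3·7 = 21 ≡ 5 (mod 8).
    Then x = 12 + 35·5 = 187, valid modulo lcm(35, 8) = 280: x ≡ 187 (mod 280).
  Combine with x ≡ 12 (mod 19); new modulus lcm = 5320.
    Write x = 187 + 280·t and substitute into x ≡ 12 (mod 19): 280·t ≡ 12 − 187 = -175 (mod 19).
    Reduce coefficients mod 19: 14·t ≡ 15 (mod 19).
    The inverse of 14 mod 19 is 15 (since 14·15 = 210 = 11·19 + 1), so t ≡ 15·15 = 225 ≡ 16 (mod 19).
    Then x = 187 + 280·16 = 4667, valid modulo lcm(280, 19) = 5320: x ≡ 4667 (mod 5320).
Verify against each original: 4667 mod 7 = 5, 4667 mod 5 = 2, 4667 mod 8 = 3, 4667 mod 19 = 12.

x ≡ 4667 (mod 5320).


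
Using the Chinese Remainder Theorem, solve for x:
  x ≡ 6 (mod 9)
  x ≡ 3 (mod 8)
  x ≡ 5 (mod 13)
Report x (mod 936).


Moduli 9, 8, 13 are pairwise coprime; by CRT there is a unique solution modulo M = 9 · 8 · 13 = 936.
Solve pairwise, accumulating the modulus:
  Start with x ≡ 6 (mod 9).
  Combine with x ≡ 3 (mod 8): since gcd(9, 8) = 1, we get a unique residue mod 72.
    Write x = 6 + 9·t and substitute into x ≡ 3 (mod 8): 9·t ≡ 3 − 6 = -3 (mod 8).
    Reduce coefficients mod 8: 1·t ≡ 5 (mod 8).
    So t ≡ 5 (mod 8).
    Then x = 6 + 9·5 = 51, valid modulo lcm(9, 8) = 72: x ≡ 51 (mod 72).
  Combine with x ≡ 5 (mod 13): since gcd(72, 13) = 1, we get a unique residue mod 936.
    Write x = 51 + 72·t and substitute into x ≡ 5 (mod 13): 72·t ≡ 5 − 51 = -46 (mod 13).
    Reduce coefficients mod 13: 7·t ≡ 6 (mod 13).
    The inverse of 7 mod 13 is 2 (since 7·2 = 14 = 1·13 + 1), so t ≡ 2·6 = 12 ≡ 12 (mod 13).
    Then x = 51 + 72·12 = 915, valid modulo lcm(72, 13) = 936: x ≡ 915 (mod 936).
Verify: 915 mod 9 = 6 ✓, 915 mod 8 = 3 ✓, 915 mod 13 = 5 ✓.

x ≡ 915 (mod 936).


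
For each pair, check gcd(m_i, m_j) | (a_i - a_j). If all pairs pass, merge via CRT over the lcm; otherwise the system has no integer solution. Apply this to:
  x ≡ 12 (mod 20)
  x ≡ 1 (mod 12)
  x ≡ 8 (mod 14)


Moduli 20, 12, 14 are not pairwise coprime, so CRT works modulo lcm(m_i) when all pairwise compatibility conditions hold.
Pairwise compatibility: gcd(m_i, m_j) must divide a_i - a_j for every pair.
Merge one congruence at a time:
  Start: x ≡ 12 (mod 20).
  Combine with x ≡ 1 (mod 12): gcd(20, 12) = 4, and 1 - 12 = -11 is NOT divisible by 4.
    ⇒ system is inconsistent (no integer solution).

No solution (the system is inconsistent).


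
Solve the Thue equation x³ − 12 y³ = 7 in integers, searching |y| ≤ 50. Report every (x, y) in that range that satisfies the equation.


The equation is x³ - 12y³ = 7. For fixed y, x³ = 12·y³ + 7, so a solution requires the RHS to be a perfect cube.
Strategy: iterate y from -50 to 50, compute RHS = 12·y³ + 7, and check whether it is a (positive or negative) perfect cube.
Check small values of y:
  y = 0: RHS = 7 is not a perfect cube.
  y = 1: RHS = 19 is not a perfect cube.
  y = -1: RHS = -5 is not a perfect cube.
  y = 2: RHS = 103 is not a perfect cube.
  y = -2: RHS = -89 is not a perfect cube.
  y = 3: RHS = 331 is not a perfect cube.
  y = -3: RHS = -317 is not a perfect cube.
Continuing the search up to |y| = 50 finds no solutions either.
No (x, y) in the scanned range satisfies the equation.

No integer solutions with |y| ≤ 50.


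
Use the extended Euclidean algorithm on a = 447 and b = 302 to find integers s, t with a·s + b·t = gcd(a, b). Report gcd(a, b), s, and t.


Euclidean algorithm on (447, 302) — divide until remainder is 0:
  447 = 1 · 302 + 145
  302 = 2 · 145 + 12
  145 = 12 · 12 + 1
  12 = 12 · 1 + 0
gcd(447, 302) = 1.
Track Bezout coefficients alongside the remainders: start with r₀ = 447 = a·1 + b·0 (s = 1, t = 0) and r₁ = 302 = a·0 + b·1 (s = 0, t = 1); each new remainder r_{k+1} = r_{k-1} − q_k·r_k inherits s_{k+1} = s_{k-1} − q_k·s_k, t_{k+1} = t_{k-1} − q_k·t_k, so r_k = a·s_k + b·t_k at every step:
  q = 1: r = 145, s = 1 − 1·0 = 1, t = 0 − 1·1 = -1  (check: 447·1 + 302·(-1) = 145)
  q = 2: r = 12, s = 0 − 2·1 = -2, t = 1 − 2·(-1) = 3  (check: 447·(-2) + 302·3 = 12)
  q = 12: r = 1, s = 1 − 12·(-2) = 25, t = -1 − 12·3 = -37  (check: 447·25 + 302·(-37) = 1)
The row with r = 1 (the gcd) gives the Bezout coefficients s = 25, t = -37.
Result: 447 · (25) + 302 · (-37) = 1.

gcd(447, 302) = 1; s = 25, t = -37 (check: 447·25 + 302·(-37) = 1).


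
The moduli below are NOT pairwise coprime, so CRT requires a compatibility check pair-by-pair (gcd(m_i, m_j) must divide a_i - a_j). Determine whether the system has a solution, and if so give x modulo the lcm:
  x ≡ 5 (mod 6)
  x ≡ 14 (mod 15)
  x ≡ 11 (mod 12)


Moduli 6, 15, 12 are not pairwise coprime, so CRT works modulo lcm(m_i) when all pairwise compatibility conditions hold.
Pairwise compatibility: gcd(m_i, m_j) must divide a_i - a_j for every pair.
Merge one congruence at a time:
  Start: x ≡ 5 (mod 6).
  Combine with x ≡ 14 (mod 15): gcd(6, 15) = 3; 14 - 5 = 9, which IS divisible by 3, so compatible.
    Write x = 5 + 6·t and substitute into x ≡ 14 (mod 15): 6·t ≡ 14 − 5 = 9 (mod 15).
    Divide the congruence (and modulus) by g = 3: 2·t ≡ 3 (mod 5).
    The inverse of 2 mod 5 is 3 (since 2·3 = 6 = 1·5 + 1), so t ≡ 3·3 = 9 ≡ 4 (mod 5).
    Then x = 5 + 6·4 = 29, valid modulo lcm(6, 15) = 30: x ≡ 29 (mod 30).
  Combine with x ≡ 11 (mod 12): gcd(30, 12) = 6; 11 - 29 = -18, which IS divisible by 6, so compatible.
    Write x = 29 + 30·t and substitute into x ≡ 11 (mod 12): 30·t ≡ 11 − 29 = -18 (mod 12).
    Divide the congruence (and modulus) by g = 6: 5·t ≡ -3 (mod 2).
    Reduce coefficients mod 2: 1·t ≡ 1 (mod 2).
    So t ≡ 1 (mod 2).
    Then x = 29 + 30·1 = 59, valid modulo lcm(30, 12) = 60: x ≡ 59 (mod 60).
Verify: 59 mod 6 = 5, 59 mod 15 = 14, 59 mod 12 = 11.

x ≡ 59 (mod 60).


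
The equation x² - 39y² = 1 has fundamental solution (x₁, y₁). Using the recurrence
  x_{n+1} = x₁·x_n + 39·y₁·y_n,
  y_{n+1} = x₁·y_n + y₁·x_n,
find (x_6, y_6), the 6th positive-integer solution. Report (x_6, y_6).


Step 1: Find the fundamental solution (x₁, y₁) of x² - 39y² = 1.
  Expand √39 as a continued fraction. a₀ = ⌊√39⌋ = 6; iterate m_{k+1} = d_k·a_k − m_k, d_{k+1} = (39 − m_{k+1}²)/d_k, a_{k+1} = ⌊(a₀ + m_{k+1})/d_{k+1}⌋ (starting m₀ = 0, d₀ = 1), with convergents p_k = a_k·p_{k-1} + p_{k-2}, q_k = a_k·q_{k-1} + q_{k-2} (p₋₁ = 1, q₋₁ = 0):
  k = 0: a₀ = 6; p₀/q₀ = 6/1; p₀² − 39·q₀² = 36 − 39 = -3.
  k = 1: m = 6, d = 3, a = ⌊(6 + 6)/3⌋ = 4; p/q = (4·6 + 1)/(4·1 + 0) = 25/4; p² − 39·q² = 625 − 624 = 1.
  The first convergent with p² − 39·q² = 1 gives the fundamental solution (x₁, y₁) = (25, 4).
Step 2: Apply the recurrence (x_{n+1}, y_{n+1}) = (x₁x_n + 39y₁y_n, x₁y_n + y₁x_n) repeatedly.
  From (x_1, y_1) = (25, 4): x_2 = 25·25 + 39·4·4 = 1249; y_2 = 25·4 + 4·25 = 200.
  From (x_2, y_2) = (1249, 200): x_3 = 25·1249 + 39·4·200 = 62425; y_3 = 25·200 + 4·1249 = 9996.
  From (x_3, y_3) = (62425, 9996): x_4 = 25·62425 + 39·4·9996 = 3120001; y_4 = 25·9996 + 4·62425 = 499600.
  From (x_4, y_4) = (3120001, 499600): x_5 = 25·3120001 + 39·4·499600 = 155937625; y_5 = 25·499600 + 4·3120001 = 24970004.
  From (x_5, y_5) = (155937625, 24970004): x_6 = 25·155937625 + 39·4·24970004 = 7793761249; y_6 = 25·24970004 + 4·155937625 = 1248000600.
Step 3: Verify x_6² - 39·y_6² = 60742714406414040001 - 60742714406414040000 = 1 (should be 1). ✓

(x_1, y_1) = (25, 4); (x_6, y_6) = (7793761249, 1248000600).


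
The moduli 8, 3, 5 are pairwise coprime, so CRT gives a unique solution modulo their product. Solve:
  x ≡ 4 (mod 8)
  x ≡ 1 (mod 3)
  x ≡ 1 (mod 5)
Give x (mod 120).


Moduli 8, 3, 5 are pairwise coprime; by CRT there is a unique solution modulo M = 8 · 3 · 5 = 120.
Solve pairwise, accumulating the modulus:
  Start with x ≡ 4 (mod 8).
  Combine with x ≡ 1 (mod 3): since gcd(8, 3) = 1, we get a unique residue mod 24.
    Write x = 4 + 8·t and substitute into x ≡ 1 (mod 3): 8·t ≡ 1 − 4 = -3 (mod 3).
    Reduce coefficients mod 3: 2·t ≡ 0 (mod 3).
    The inverse of 2 mod 3 is 2 (since 2·2 = 4 = 1·3 + 1), so t ≡ 2·0 = 0 ≡ 0 (mod 3).
    Then x = 4 + 8·0 = 4, valid modulo lcm(8, 3) = 24: x ≡ 4 (mod 24).
  Combine with x ≡ 1 (mod 5): since gcd(24, 5) = 1, we get a unique residue mod 120.
    Write x = 4 + 24·t and substitute into x ≡ 1 (mod 5): 24·t ≡ 1 − 4 = -3 (mod 5).
    Reduce coefficients mod 5: 4·t ≡ 2 (mod 5).
    The inverse of 4 mod 5 is 4 (since 4·4 = 16 = 3·5 + 1), so t ≡ 4·2 = 8 ≡ 3 (mod 5).
    Then x = 4 + 24·3 = 76, valid modulo lcm(24, 5) = 120: x ≡ 76 (mod 120).
Verify: 76 mod 8 = 4 ✓, 76 mod 3 = 1 ✓, 76 mod 5 = 1 ✓.

x ≡ 76 (mod 120).


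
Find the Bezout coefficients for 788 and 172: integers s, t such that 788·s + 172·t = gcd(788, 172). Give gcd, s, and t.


Euclidean algorithm on (788, 172) — divide until remainder is 0:
  788 = 4 · 172 + 100
  172 = 1 · 100 + 72
  100 = 1 · 72 + 28
  72 = 2 · 28 + 16
  28 = 1 · 16 + 12
  16 = 1 · 12 + 4
  12 = 3 · 4 + 0
gcd(788, 172) = 4.
Track Bezout coefficients alongside the remainders: start with r₀ = 788 = a·1 + b·0 (s = 1, t = 0) and r₁ = 172 = a·0 + b·1 (s = 0, t = 1); each new remainder r_{k+1} = r_{k-1} − q_k·r_k inherits s_{k+1} = s_{k-1} − q_k·s_k, t_{k+1} = t_{k-1} − q_k·t_k, so r_k = a·s_k + b·t_k at every step:
  q = 4: r = 100, s = 1 − 4·0 = 1, t = 0 − 4·1 = -4  (check: 788·1 + 172·(-4) = 100)
  q = 1: r = 72, s = 0 − 1·1 = -1, t = 1 − 1·(-4) = 5  (check: 788·(-1) + 172·5 = 72)
  q = 1: r = 28, s = 1 − 1·(-1) = 2, t = -4 − 1·5 = -9  (check: 788·2 + 172·(-9) = 28)
  q = 2: r = 16, s = -1 − 2·2 = -5, t = 5 − 2·(-9) = 23  (check: 788·(-5) + 172·23 = 16)
  q = 1: r = 12, s = 2 − 1·(-5) = 7, t = -9 − 1·23 = -32  (check: 788·7 + 172·(-32) = 12)
  q = 1: r = 4, s = -5 − 1·7 = -12, t = 23 − 1·(-32) = 55  (check: 788·(-12) + 172·55 = 4)
The row with r = 4 (the gcd) gives the Bezout coefficients s = -12, t = 55.
Result: 788 · (-12) + 172 · (55) = 4.

gcd(788, 172) = 4; s = -12, t = 55 (check: 788·(-12) + 172·55 = 4).


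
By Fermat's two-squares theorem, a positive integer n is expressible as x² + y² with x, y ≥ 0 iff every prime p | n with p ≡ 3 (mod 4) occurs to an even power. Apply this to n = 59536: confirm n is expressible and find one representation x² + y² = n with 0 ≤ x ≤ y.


Step 1: Factor n = 59536 = 2^4 · 61^2.
Step 2: Check the mod-4 condition on each prime factor: 2 = 2 (special); 61 ≡ 1 (mod 4), exponent 2.
All primes ≡ 3 (mod 4) appear to even exponent (or don't appear), so by the two-squares theorem n IS expressible as a sum of two squares.
Step 3: Build a representation. Group n = k² · m with k = 4 and m = 61 · 61 = 3721 (a product of primes ≡ 1 (mod 4)); a representation of m scales to one of n via (k·x)² + (k·y)² = k²(x² + y²). Each prime p ≡ 1 (mod 4) is itself a sum of two squares; find a² by testing p − a² for a perfect square:
  61: 61 − 1² = 60, 61 − 2² = 57, 61 − 3² = 52, 61 − 4² = 45, 61 − 5² = 36 = 6² ⇒ 61 = 5² + 6².
  Combine using the Brahmagupta–Fibonacci identity (a² + b²)(c² + d²) = (ac − bd)² + (ad + bc)² = (ac + bd)² + (ad − bc)²:
  61 · 61 = 3721: from (5² + 6²)(5² + 6²), take (5·5 − 6·6, 5·6 + 6·5) = (25 − 36, 30 + 30) = (-11, 60); dropping signs (only squares matter) gives (11, 60); check 11² + 60² = 121 + 3600 = 3721 ✓.
  Scale by k = 4: (4·11, 4·60) = (44, 240).
Step 4: Order so x ≤ y and verify: 44² + 240² = 1936 + 57600 = 59536 = n. ✓

n = 59536 = 44² + 240² (one valid representation with x ≤ y).


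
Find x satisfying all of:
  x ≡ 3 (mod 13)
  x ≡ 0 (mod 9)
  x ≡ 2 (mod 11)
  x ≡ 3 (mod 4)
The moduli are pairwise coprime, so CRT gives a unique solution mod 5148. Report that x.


Product of moduli M = 13 · 9 · 11 · 4 = 5148.
Merge one congruence at a time:
  Start: x ≡ 3 (mod 13).
  Combine with x ≡ 0 (mod 9); new modulus lcm = 117.
    Write x = 3 + 13·t and substitute into x ≡ 0 (mod 9): 13·t ≡ 0 − 3 = -3 (mod 9).
    Reduce coefficients mod 9: 4·t ≡ 6 (mod 9).
    The inverse of 4 mod 9 is 7 (since 4·7 = 28 = 3·9 + 1), so t ≡ 7·6 = 42 ≡ 6 (mod 9).
    Then x = 3 + 13·6 = 81, valid modulo lcm(13, 9) = 117: x ≡ 81 (mod 117).
  Combine with x ≡ 2 (mod 11); new modulus lcm = 1287.
    Write x = 81 + 117·t and substitute into x ≡ 2 (mod 11): 117·t ≡ 2 − 81 = -79 (mod 11).
    Reduce coefficients mod 11: 7·t ≡ 9 (mod 11).
    The inverse of 7 mod 11 is 8 (since 7·8 = 56 = 5·11 + 1), so t ≡ 8·9 = 72 ≡ 6 (mod 11).
    Then x = 81 + 117·6 = 783, valid modulo lcm(117, 11) = 1287: x ≡ 783 (mod 1287).
  Combine with x ≡ 3 (mod 4); new modulus lcm = 5148.
    Write x = 783 + 1287·t and substitute into x ≡ 3 (mod 4): 1287·t ≡ 3 − 783 = -780 (mod 4).
    Reduce coefficients mod 4: 3·t ≡ 0 (mod 4).
    The inverse of 3 mod 4 is 3 (since 3·3 = 9 = 2·4 + 1), so t ≡ 3·0 = 0 ≡ 0 (mod 4).
    Then x = 783 + 1287·0 = 783, valid modulo lcm(1287, 4) = 5148: x ≡ 783 (mod 5148).
Verify against each original: 783 mod 13 = 3, 783 mod 9 = 0, 783 mod 11 = 2, 783 mod 4 = 3.

x ≡ 783 (mod 5148).


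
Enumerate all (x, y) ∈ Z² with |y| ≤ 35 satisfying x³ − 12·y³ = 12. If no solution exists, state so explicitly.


The equation is x³ - 12y³ = 12. For fixed y, x³ = 12·y³ + 12, so a solution requires the RHS to be a perfect cube.
Strategy: iterate y from -35 to 35, compute RHS = 12·y³ + 12, and check whether it is a (positive or negative) perfect cube.
Check small values of y:
  y = 0: RHS = 12 is not a perfect cube.
  y = 1: RHS = 24 is not a perfect cube.
  y = -1: RHS = 0 = (0)³ ⇒ x = 0 works.
  y = 2: RHS = 108 is not a perfect cube.
  y = -2: RHS = -84 is not a perfect cube.
  y = 3: RHS = 336 is not a perfect cube.
  y = -3: RHS = -312 is not a perfect cube.
Continuing the search up to |y| = 35 finds no further solutions beyond those listed.
Collected solutions: (0, -1).

Solutions (with |y| ≤ 35): (0, -1).


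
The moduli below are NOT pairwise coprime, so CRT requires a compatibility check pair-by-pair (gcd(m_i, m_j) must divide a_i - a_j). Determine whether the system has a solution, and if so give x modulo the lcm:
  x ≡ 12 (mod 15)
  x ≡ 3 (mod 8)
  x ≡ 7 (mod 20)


Moduli 15, 8, 20 are not pairwise coprime, so CRT works modulo lcm(m_i) when all pairwise compatibility conditions hold.
Pairwise compatibility: gcd(m_i, m_j) must divide a_i - a_j for every pair.
Merge one congruence at a time:
  Start: x ≡ 12 (mod 15).
  Combine with x ≡ 3 (mod 8): gcd(15, 8) = 1; 3 - 12 = -9, which IS divisible by 1, so compatible.
    Write x = 12 + 15·t and substitute into x ≡ 3 (mod 8): 15·t ≡ 3 − 12 = -9 (mod 8).
    Reduce coefficients mod 8: 7·t ≡ 7 (mod 8).
    The inverse of 7 mod 8 is 7 (since 7·7 = 49 = 6·8 + 1), so t ≡ 7·7 = 49 ≡ 1 (mod 8).
    Then x = 12 + 15·1 = 27, valid modulo lcm(15, 8) = 120: x ≡ 27 (mod 120).
  Combine with x ≡ 7 (mod 20): gcd(120, 20) = 20; 7 - 27 = -20, which IS divisible by 20, so compatible.
    Write x = 27 + 120·t and substitute into x ≡ 7 (mod 20): 120·t ≡ 7 − 27 = -20 (mod 20).
    Divide the congruence (and modulus) by g = 20: 6·t ≡ -1 (mod 1).
    Modulo 1 every t works; take t = 0.
    Then x = 27 + 120·0 = 27, valid modulo lcm(120, 20) = 120: x ≡ 27 (mod 120).
Verify: 27 mod 15 = 12, 27 mod 8 = 3, 27 mod 20 = 7.

x ≡ 27 (mod 120).


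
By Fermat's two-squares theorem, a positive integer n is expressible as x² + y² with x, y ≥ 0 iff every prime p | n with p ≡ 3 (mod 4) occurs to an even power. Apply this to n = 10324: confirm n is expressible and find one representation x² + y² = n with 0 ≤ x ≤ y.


Step 1: Factor n = 10324 = 2^2 · 29 · 89.
Step 2: Check the mod-4 condition on each prime factor: 2 = 2 (special); 29 ≡ 1 (mod 4), exponent 1; 89 ≡ 1 (mod 4), exponent 1.
All primes ≡ 3 (mod 4) appear to even exponent (or don't appear), so by the two-squares theorem n IS expressible as a sum of two squares.
Step 3: Build a representation. Group n = k² · m with k = 2 and m = 29 · 89 = 2581 (a product of primes ≡ 1 (mod 4)); a representation of m scales to one of n via (k·x)² + (k·y)² = k²(x² + y²). Each prime p ≡ 1 (mod 4) is itself a sum of two squares; find a² by testing p − a² for a perfect square:
  29: 29 − 1² = 28, 29 − 2² = 25 = 5² ⇒ 29 = 2² + 5².
  89: 89 − 1² = 88, 89 − 2² = 85, 89 − 3² = 80, 89 − 4² = 73, 89 − 5² = 64 = 8² ⇒ 89 = 5² + 8².
  Combine using the Brahmagupta–Fibonacci identity (a² + b²)(c² + d²) = (ac − bd)² + (ad + bc)² = (ac + bd)² + (ad − bc)²:
  29 · 89 = 2581: from (2² + 5²)(5² + 8²), take (2·5 − 5·8, 2·8 + 5·5) = (10 − 40, 16 + 25) = (-30, 41); dropping signs (only squares matter) gives (30, 41); check 30² + 41² = 900 + 1681 = 2581 ✓.
  Scale by k = 2: (2·30, 2·41) = (60, 82).
Step 4: Order so x ≤ y and verify: 60² + 82² = 3600 + 6724 = 10324 = n. ✓

n = 10324 = 60² + 82² (one valid representation with x ≤ y).


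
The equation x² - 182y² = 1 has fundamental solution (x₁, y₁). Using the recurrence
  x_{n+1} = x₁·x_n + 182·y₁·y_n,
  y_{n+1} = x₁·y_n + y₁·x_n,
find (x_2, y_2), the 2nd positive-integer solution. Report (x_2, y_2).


Step 1: Find the fundamental solution (x₁, y₁) of x² - 182y² = 1.
  Expand √182 as a continued fraction. a₀ = ⌊√182⌋ = 13; iterate m_{k+1} = d_k·a_k − m_k, d_{k+1} = (182 − m_{k+1}²)/d_k, a_{k+1} = ⌊(a₀ + m_{k+1})/d_{k+1}⌋ (starting m₀ = 0, d₀ = 1), with convergents p_k = a_k·p_{k-1} + p_{k-2}, q_k = a_k·q_{k-1} + q_{k-2} (p₋₁ = 1, q₋₁ = 0):
  k = 0: a₀ = 13; p₀/q₀ = 13/1; p₀² − 182·q₀² = 169 − 182 = -13.
  k = 1: m = 13, d = 13, a = ⌊(13 + 13)/13⌋ = 2; p/q = (2·13 + 1)/(2·1 + 0) = 27/2; p² − 182·q² = 729 − 728 = 1.
  The first convergent with p² − 182·q² = 1 gives the fundamental solution (x₁, y₁) = (27, 2).
Step 2: Apply the recurrence (x_{n+1}, y_{n+1}) = (x₁x_n + 182y₁y_n, x₁y_n + y₁x_n) repeatedly.
  From (x_1, y_1) = (27, 2): x_2 = 27·27 + 182·2·2 = 1457; y_2 = 27·2 + 2·27 = 108.
Step 3: Verify x_2² - 182·y_2² = 2122849 - 2122848 = 1 (should be 1). ✓

(x_1, y_1) = (27, 2); (x_2, y_2) = (1457, 108).


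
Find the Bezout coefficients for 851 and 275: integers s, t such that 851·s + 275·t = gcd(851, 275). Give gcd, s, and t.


Euclidean algorithm on (851, 275) — divide until remainder is 0:
  851 = 3 · 275 + 26
  275 = 10 · 26 + 15
  26 = 1 · 15 + 11
  15 = 1 · 11 + 4
  11 = 2 · 4 + 3
  4 = 1 · 3 + 1
  3 = 3 · 1 + 0
gcd(851, 275) = 1.
Track Bezout coefficients alongside the remainders: start with r₀ = 851 = a·1 + b·0 (s = 1, t = 0) and r₁ = 275 = a·0 + b·1 (s = 0, t = 1); each new remainder r_{k+1} = r_{k-1} − q_k·r_k inherits s_{k+1} = s_{k-1} − q_k·s_k, t_{k+1} = t_{k-1} − q_k·t_k, so r_k = a·s_k + b·t_k at every step:
  q = 3: r = 26, s = 1 − 3·0 = 1, t = 0 − 3·1 = -3  (check: 851·1 + 275·(-3) = 26)
  q = 10: r = 15, s = 0 − 10·1 = -10, t = 1 − 10·(-3) = 31  (check: 851·(-10) + 275·31 = 15)
  q = 1: r = 11, s = 1 − 1·(-10) = 11, t = -3 − 1·31 = -34  (check: 851·11 + 275·(-34) = 11)
  q = 1: r = 4, s = -10 − 1·11 = -21, t = 31 − 1·(-34) = 65  (check: 851·(-21) + 275·65 = 4)
  q = 2: r = 3, s = 11 − 2·(-21) = 53, t = -34 − 2·65 = -164  (check: 851·53 + 275·(-164) = 3)
  q = 1: r = 1, s = -21 − 1·53 = -74, t = 65 − 1·(-164) = 229  (check: 851·(-74) + 275·229 = 1)
The row with r = 1 (the gcd) gives the Bezout coefficients s = -74, t = 229.
Result: 851 · (-74) + 275 · (229) = 1.

gcd(851, 275) = 1; s = -74, t = 229 (check: 851·(-74) + 275·229 = 1).


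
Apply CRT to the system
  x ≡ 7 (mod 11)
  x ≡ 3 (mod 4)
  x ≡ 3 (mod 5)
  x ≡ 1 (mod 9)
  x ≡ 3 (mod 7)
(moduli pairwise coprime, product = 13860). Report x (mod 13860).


Product of moduli M = 11 · 4 · 5 · 9 · 7 = 13860.
Merge one congruence at a time:
  Start: x ≡ 7 (mod 11).
  Combine with x ≡ 3 (mod 4); new modulus lcm = 44.
    Write x = 7 + 11·t and substitute into x ≡ 3 (mod 4): 11·t ≡ 3 − 7 = -4 (mod 4).
    Reduce coefficients mod 4: 3·t ≡ 0 (mod 4).
    The inverse of 3 mod 4 is 3 (since 3·3 = 9 = 2·4 + 1), so t ≡ 3·0 = 0 ≡ 0 (mod 4).
    Then x = 7 + 11·0 = 7, valid modulo lcm(11, 4) = 44: x ≡ 7 (mod 44).
  Combine with x ≡ 3 (mod 5); new modulus lcm = 220.
    Write x = 7 + 44·t and substitute into x ≡ 3 (mod 5): 44·t ≡ 3 − 7 = -4 (mod 5).
    Reduce coefficients mod 5: 4·t ≡ 1 (mod 5).
    The inverse of 4 mod 5 is 4 (since 4·4 = 16 = 3·5 + 1), so t ≡ 4·1 = 4 ≡ 4 (mod 5).
    Then x = 7 + 44·4 = 183, valid modulo lcm(44, 5) = 220: x ≡ 183 (mod 220).
  Combine with x ≡ 1 (mod 9); new modulus lcm = 1980.
    Write x = 183 + 220·t and substitute into x ≡ 1 (mod 9): 220·t ≡ 1 − 183 = -182 (mod 9).
    Reduce coefficients mod 9: 4·t ≡ 7 (mod 9).
    The inverse of 4 mod 9 is 7 (since 4·7 = 28 = 3·9 + 1), so t ≡ 7·7 = 49 ≡ 4 (mod 9).
    Then x = 183 + 220·4 = 1063, valid modulo lcm(220, 9) = 1980: x ≡ 1063 (mod 1980).
  Combine with x ≡ 3 (mod 7); new modulus lcm = 13860.
    Write x = 1063 + 1980·t and substitute into x ≡ 3 (mod 7): 1980·t ≡ 3 − 1063 = -1060 (mod 7).
    Reduce coefficients mod 7: 6·t ≡ 4 (mod 7).
    The inverse of 6 mod 7 is 6 (since 6·6 = 36 = 5·7 + 1), so t ≡ 6·4 = 24 ≡ 3 (mod 7).
    Then x = 1063 + 1980·3 = 7003, valid modulo lcm(1980, 7) = 13860: x ≡ 7003 (mod 13860).
Verify against each original: 7003 mod 11 = 7, 7003 mod 4 = 3, 7003 mod 5 = 3, 7003 mod 9 = 1, 7003 mod 7 = 3.

x ≡ 7003 (mod 13860).


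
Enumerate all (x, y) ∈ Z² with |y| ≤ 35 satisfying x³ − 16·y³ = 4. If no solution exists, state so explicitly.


The equation is x³ - 16y³ = 4. For fixed y, x³ = 16·y³ + 4, so a solution requires the RHS to be a perfect cube.
Strategy: iterate y from -35 to 35, compute RHS = 16·y³ + 4, and check whether it is a (positive or negative) perfect cube.
Check small values of y:
  y = 0: RHS = 4 is not a perfect cube.
  y = 1: RHS = 20 is not a perfect cube.
  y = -1: RHS = -12 is not a perfect cube.
  y = 2: RHS = 132 is not a perfect cube.
  y = -2: RHS = -124 is not a perfect cube.
  y = 3: RHS = 436 is not a perfect cube.
  y = -3: RHS = -428 is not a perfect cube.
Continuing the search up to |y| = 35 finds no solutions either.
No (x, y) in the scanned range satisfies the equation.

No integer solutions with |y| ≤ 35.


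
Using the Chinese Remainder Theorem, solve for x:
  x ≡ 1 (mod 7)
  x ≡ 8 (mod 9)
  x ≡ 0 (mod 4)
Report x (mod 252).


Moduli 7, 9, 4 are pairwise coprime; by CRT there is a unique solution modulo M = 7 · 9 · 4 = 252.
Solve pairwise, accumulating the modulus:
  Start with x ≡ 1 (mod 7).
  Combine with x ≡ 8 (mod 9): since gcd(7, 9) = 1, we get a unique residue mod 63.
    Write x = 1 + 7·t and substitute into x ≡ 8 (mod 9): 7·t ≡ 8 − 1 = 7 (mod 9).
    The inverse of 7 mod 9 is 4 (since 7·4 = 28 = 3·9 + 1), so t ≡ 4·7 = 28 ≡ 1 (mod 9).
    Then x = 1 + 7·1 = 8, valid modulo lcm(7, 9) = 63: x ≡ 8 (mod 63).
  Combine with x ≡ 0 (mod 4): since gcd(63, 4) = 1, we get a unique residue mod 252.
    Write x = 8 + 63·t and substitute into x ≡ 0 (mod 4): 63·t ≡ 0 − 8 = -8 (mod 4).
    Reduce coefficients mod 4: 3·t ≡ 0 (mod 4).
    The inverse of 3 mod 4 is 3 (since 3·3 = 9 = 2·4 + 1), so t ≡ 3·0 = 0 ≡ 0 (mod 4).
    Then x = 8 + 63·0 = 8, valid modulo lcm(63, 4) = 252: x ≡ 8 (mod 252).
Verify: 8 mod 7 = 1 ✓, 8 mod 9 = 8 ✓, 8 mod 4 = 0 ✓.

x ≡ 8 (mod 252).


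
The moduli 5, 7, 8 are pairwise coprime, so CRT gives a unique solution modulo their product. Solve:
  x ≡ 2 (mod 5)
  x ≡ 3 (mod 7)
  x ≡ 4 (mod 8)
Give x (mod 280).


Moduli 5, 7, 8 are pairwise coprime; by CRT there is a unique solution modulo M = 5 · 7 · 8 = 280.
Solve pairwise, accumulating the modulus:
  Start with x ≡ 2 (mod 5).
  Combine with x ≡ 3 (mod 7): since gcd(5, 7) = 1, we get a unique residue mod 35.
    Write x = 2 + 5·t and substitute into x ≡ 3 (mod 7): 5·t ≡ 3 − 2 = 1 (mod 7).
    The inverse of 5 mod 7 is 3 (since 5·3 = 15 = 2·7 + 1), so t ≡ 3·1 = 3 ≡ 3 (mod 7).
    Then x = 2 + 5·3 = 17, valid modulo lcm(5, 7) = 35: x ≡ 17 (mod 35).
  Combine with x ≡ 4 (mod 8): since gcd(35, 8) = 1, we get a unique residue mod 280.
    Write x = 17 + 35·t and substitute into x ≡ 4 (mod 8): 35·t ≡ 4 − 17 = -13 (mod 8).
    Reduce coefficients mod 8: 3·t ≡ 3 (mod 8).
    The inverse of 3 mod 8 is 3 (since 3·3 = 9 = 1·8 + 1), so t ≡ 3·3 = 9 ≡ 1 (mod 8).
    Then x = 17 + 35·1 = 52, valid modulo lcm(35, 8) = 280: x ≡ 52 (mod 280).
Verify: 52 mod 5 = 2 ✓, 52 mod 7 = 3 ✓, 52 mod 8 = 4 ✓.

x ≡ 52 (mod 280).


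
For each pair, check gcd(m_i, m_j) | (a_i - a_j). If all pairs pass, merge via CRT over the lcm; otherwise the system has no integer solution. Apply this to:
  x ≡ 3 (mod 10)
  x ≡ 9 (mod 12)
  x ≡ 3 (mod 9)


Moduli 10, 12, 9 are not pairwise coprime, so CRT works modulo lcm(m_i) when all pairwise compatibility conditions hold.
Pairwise compatibility: gcd(m_i, m_j) must divide a_i - a_j for every pair.
Merge one congruence at a time:
  Start: x ≡ 3 (mod 10).
  Combine with x ≡ 9 (mod 12): gcd(10, 12) = 2; 9 - 3 = 6, which IS divisible by 2, so compatible.
    Write x = 3 + 10·t and substitute into x ≡ 9 (mod 12): 10·t ≡ 9 − 3 = 6 (mod 12).
    Divide the congruence (and modulus) by g = 2: 5·t ≡ 3 (mod 6).
    The inverse of 5 mod 6 is 5 (since 5·5 = 25 = 4·6 + 1), so t ≡ 5·3 = 15 ≡ 3 (mod 6).
    Then x = 3 + 10·3 = 33, valid modulo lcm(10, 12) = 60: x ≡ 33 (mod 60).
  Combine with x ≡ 3 (mod 9): gcd(60, 9) = 3; 3 - 33 = -30, which IS divisible by 3, so compatible.
    Write x = 33 + 60·t and substitute into x ≡ 3 (mod 9): 60·t ≡ 3 − 33 = -30 (mod 9).
    Divide the congruence (and modulus) by g = 3: 20·t ≡ -10 (mod 3).
    Reduce coefficients mod 3: 2·t ≡ 2 (mod 3).
    The inverse of 2 mod 3 is 2 (since 2·2 = 4 = 1·3 + 1), so t ≡ 2·2 = 4 ≡ 1 (mod 3).
    Then x = 33 + 60·1 = 93, valid modulo lcm(60, 9) = 180: x ≡ 93 (mod 180).
Verify: 93 mod 10 = 3, 93 mod 12 = 9, 93 mod 9 = 3.

x ≡ 93 (mod 180).


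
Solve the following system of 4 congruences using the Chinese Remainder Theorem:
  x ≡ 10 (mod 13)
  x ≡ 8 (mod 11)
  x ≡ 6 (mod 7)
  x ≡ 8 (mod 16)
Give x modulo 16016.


Product of moduli M = 13 · 11 · 7 · 16 = 16016.
Merge one congruence at a time:
  Start: x ≡ 10 (mod 13).
  Combine with x ≡ 8 (mod 11); new modulus lcm = 143.
    Write x = 10 + 13·t and substitute into x ≡ 8 (mod 11): 13·t ≡ 8 − 10 = -2 (mod 11).
    Reduce coefficients mod 11: 2·t ≡ 9 (mod 11).
    The inverse of 2 mod 11 is 6 (since 2·6 = 12 = 1·11 + 1), so t ≡ 6·9 = 54 ≡ 10 (mod 11).
    Then x = 10 + 13·10 = 140, valid modulo lcm(13, 11) = 143: x ≡ 140 (mod 143).
  Combine with x ≡ 6 (mod 7); new modulus lcm = 1001.
    Write x = 140 + 143·t and substitute into x ≡ 6 (mod 7): 143·t ≡ 6 − 140 = -134 (mod 7).
    Reduce coefficients mod 7: 3·t ≡ 6 (mod 7).
    The inverse of 3 mod 7 is 5 (since 3·5 = 15 = 2·7 + 1), so t ≡ 5·6 = 30 ≡ 2 (mod 7).
    Then x = 140 + 143·2 = 426, valid modulo lcm(143, 7) = 1001: x ≡ 426 (mod 1001).
  Combine with x ≡ 8 (mod 16); new modulus lcm = 16016.
    Write x = 426 + 1001·t and substitute into x ≡ 8 (mod 16): 1001·t ≡ 8 − 426 = -418 (mod 16).
    Reduce coefficients mod 16: 9·t ≡ 14 (mod 16).
    The inverse of 9 mod 16 is 9 (since 9·9 = 81 = 5·16 + 1), so t ≡ 9·14 = 126 ≡ 14 (mod 16).
    Then x = 426 + 1001·14 = 14440, valid modulo lcm(1001, 16) = 16016: x ≡ 14440 (mod 16016).
Verify against each original: 14440 mod 13 = 10, 14440 mod 11 = 8, 14440 mod 7 = 6, 14440 mod 16 = 8.

x ≡ 14440 (mod 16016).


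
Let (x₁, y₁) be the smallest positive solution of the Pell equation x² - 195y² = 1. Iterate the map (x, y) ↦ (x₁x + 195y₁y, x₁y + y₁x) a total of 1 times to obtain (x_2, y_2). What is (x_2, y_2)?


Step 1: Find the fundamental solution (x₁, y₁) of x² - 195y² = 1.
  Expand √195 as a continued fraction. a₀ = ⌊√195⌋ = 13; iterate m_{k+1} = d_k·a_k − m_k, d_{k+1} = (195 − m_{k+1}²)/d_k, a_{k+1} = ⌊(a₀ + m_{k+1})/d_{k+1}⌋ (starting m₀ = 0, d₀ = 1), with convergents p_k = a_k·p_{k-1} + p_{k-2}, q_k = a_k·q_{k-1} + q_{k-2} (p₋₁ = 1, q₋₁ = 0):
  k = 0: a₀ = 13; p₀/q₀ = 13/1; p₀² − 195·q₀² = 169 − 195 = -26.
  k = 1: m = 13, d = 26, a = ⌊(13 + 13)/26⌋ = 1; p/q = (1·13 + 1)/(1·1 + 0) = 14/1; p² − 195·q² = 196 − 195 = 1.
  The first convergent with p² − 195·q² = 1 gives the fundamental solution (x₁, y₁) = (14, 1).
Step 2: Apply the recurrence (x_{n+1}, y_{n+1}) = (x₁x_n + 195y₁y_n, x₁y_n + y₁x_n) repeatedly.
  From (x_1, y_1) = (14, 1): x_2 = 14·14 + 195·1·1 = 391; y_2 = 14·1 + 1·14 = 28.
Step 3: Verify x_2² - 195·y_2² = 152881 - 152880 = 1 (should be 1). ✓

(x_1, y_1) = (14, 1); (x_2, y_2) = (391, 28).


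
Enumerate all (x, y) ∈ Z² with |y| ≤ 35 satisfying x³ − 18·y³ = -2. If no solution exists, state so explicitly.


The equation is x³ - 18y³ = -2. For fixed y, x³ = 18·y³ − 2, so a solution requires the RHS to be a perfect cube.
Strategy: iterate y from -35 to 35, compute RHS = 18·y³ − 2, and check whether it is a (positive or negative) perfect cube.
Check small values of y:
  y = 0: RHS = -2 is not a perfect cube.
  y = 1: RHS = 16 is not a perfect cube.
  y = -1: RHS = -20 is not a perfect cube.
  y = 2: RHS = 142 is not a perfect cube.
  y = -2: RHS = -146 is not a perfect cube.
  y = 3: RHS = 484 is not a perfect cube.
  y = -3: RHS = -488 is not a perfect cube.
Continuing the search up to |y| = 35 finds no solutions either.
No (x, y) in the scanned range satisfies the equation.

No integer solutions with |y| ≤ 35.


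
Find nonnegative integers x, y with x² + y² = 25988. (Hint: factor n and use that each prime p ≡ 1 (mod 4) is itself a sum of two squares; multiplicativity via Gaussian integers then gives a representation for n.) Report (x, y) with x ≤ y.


Step 1: Factor n = 25988 = 2^2 · 73 · 89.
Step 2: Check the mod-4 condition on each prime factor: 2 = 2 (special); 73 ≡ 1 (mod 4), exponent 1; 89 ≡ 1 (mod 4), exponent 1.
All primes ≡ 3 (mod 4) appear to even exponent (or don't appear), so by the two-squares theorem n IS expressible as a sum of two squares.
Step 3: Build a representation. Group n = k² · m with k = 2 and m = 73 · 89 = 6497 (a product of primes ≡ 1 (mod 4)); a representation of m scales to one of n via (k·x)² + (k·y)² = k²(x² + y²). Each prime p ≡ 1 (mod 4) is itself a sum of two squares; find a² by testing p − a² for a perfect square:
  73: 73 − 1² = 72, 73 − 2² = 69, 73 − 3² = 64 = 8² ⇒ 73 = 3² + 8².
  89: 89 − 1² = 88, 89 − 2² = 85, 89 − 3² = 80, 89 − 4² = 73, 89 − 5² = 64 = 8² ⇒ 89 = 5² + 8².
  Combine using the Brahmagupta–Fibonacci identity (a² + b²)(c² + d²) = (ac − bd)² + (ad + bc)² = (ac + bd)² + (ad − bc)²:
  73 · 89 = 6497: from (3² + 8²)(5² + 8²), take (3·5 − 8·8, 3·8 + 8·5) = (15 − 64, 24 + 40) = (-49, 64); dropping signs (only squares matter) gives (49, 64); check 49² + 64² = 2401 + 4096 = 6497 ✓.
  Scale by k = 2: (2·49, 2·64) = (98, 128).
Step 4: Order so x ≤ y and verify: 98² + 128² = 9604 + 16384 = 25988 = n. ✓

n = 25988 = 98² + 128² (one valid representation with x ≤ y).


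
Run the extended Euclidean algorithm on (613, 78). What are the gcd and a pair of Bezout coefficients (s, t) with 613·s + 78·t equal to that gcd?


Euclidean algorithm on (613, 78) — divide until remainder is 0:
  613 = 7 · 78 + 67
  78 = 1 · 67 + 11
  67 = 6 · 11 + 1
  11 = 11 · 1 + 0
gcd(613, 78) = 1.
Track Bezout coefficients alongside the remainders: start with r₀ = 613 = a·1 + b·0 (s = 1, t = 0) and r₁ = 78 = a·0 + b·1 (s = 0, t = 1); each new remainder r_{k+1} = r_{k-1} − q_k·r_k inherits s_{k+1} = s_{k-1} − q_k·s_k, t_{k+1} = t_{k-1} − q_k·t_k, so r_k = a·s_k + b·t_k at every step:
  q = 7: r = 67, s = 1 − 7·0 = 1, t = 0 − 7·1 = -7  (check: 613·1 + 78·(-7) = 67)
  q = 1: r = 11, s = 0 − 1·1 = -1, t = 1 − 1·(-7) = 8  (check: 613·(-1) + 78·8 = 11)
  q = 6: r = 1, s = 1 − 6·(-1) = 7, t = -7 − 6·8 = -55  (check: 613·7 + 78·(-55) = 1)
The row with r = 1 (the gcd) gives the Bezout coefficients s = 7, t = -55.
Result: 613 · (7) + 78 · (-55) = 1.

gcd(613, 78) = 1; s = 7, t = -55 (check: 613·7 + 78·(-55) = 1).


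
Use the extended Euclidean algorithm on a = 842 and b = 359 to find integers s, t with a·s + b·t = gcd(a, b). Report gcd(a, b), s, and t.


Euclidean algorithm on (842, 359) — divide until remainder is 0:
  842 = 2 · 359 + 124
  359 = 2 · 124 + 111
  124 = 1 · 111 + 13
  111 = 8 · 13 + 7
  13 = 1 · 7 + 6
  7 = 1 · 6 + 1
  6 = 6 · 1 + 0
gcd(842, 359) = 1.
Track Bezout coefficients alongside the remainders: start with r₀ = 842 = a·1 + b·0 (s = 1, t = 0) and r₁ = 359 = a·0 + b·1 (s = 0, t = 1); each new remainder r_{k+1} = r_{k-1} − q_k·r_k inherits s_{k+1} = s_{k-1} − q_k·s_k, t_{k+1} = t_{k-1} − q_k·t_k, so r_k = a·s_k + b·t_k at every step:
  q = 2: r = 124, s = 1 − 2·0 = 1, t = 0 − 2·1 = -2  (check: 842·1 + 359·(-2) = 124)
  q = 2: r = 111, s = 0 − 2·1 = -2, t = 1 − 2·(-2) = 5  (check: 842·(-2) + 359·5 = 111)
  q = 1: r = 13, s = 1 − 1·(-2) = 3, t = -2 − 1·5 = -7  (check: 842·3 + 359·(-7) = 13)
  q = 8: r = 7, s = -2 − 8·3 = -26, t = 5 − 8·(-7) = 61  (check: 842·(-26) + 359·61 = 7)
  q = 1: r = 6, s = 3 − 1·(-26) = 29, t = -7 − 1·61 = -68  (check: 842·29 + 359·(-68) = 6)
  q = 1: r = 1, s = -26 − 1·29 = -55, t = 61 − 1·(-68) = 129  (check: 842·(-55) + 359·129 = 1)
The row with r = 1 (the gcd) gives the Bezout coefficients s = -55, t = 129.
Result: 842 · (-55) + 359 · (129) = 1.

gcd(842, 359) = 1; s = -55, t = 129 (check: 842·(-55) + 359·129 = 1).


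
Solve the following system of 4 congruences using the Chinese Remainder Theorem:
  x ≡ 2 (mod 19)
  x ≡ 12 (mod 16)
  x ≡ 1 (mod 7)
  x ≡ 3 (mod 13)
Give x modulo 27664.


Product of moduli M = 19 · 16 · 7 · 13 = 27664.
Merge one congruence at a time:
  Start: x ≡ 2 (mod 19).
  Combine with x ≡ 12 (mod 16); new modulus lcm = 304.
    Write x = 2 + 19·t and substitute into x ≡ 12 (mod 16): 19·t ≡ 12 − 2 = 10 (mod 16).
    Reduce coefficients mod 16: 3·t ≡ 10 (mod 16).
    The inverse of 3 mod 16 is 11 (since 3·11 = 33 = 2·16 + 1), so t ≡ 11·10 = 110 ≡ 14 (mod 16).
    Then x = 2 + 19·14 = 268, valid modulo lcm(19, 16) = 304: x ≡ 268 (mod 304).
  Combine with x ≡ 1 (mod 7); new modulus lcm = 2128.
    Write x = 268 + 304·t and substitute into x ≡ 1 (mod 7): 304·t ≡ 1 − 268 = -267 (mod 7).
    Reduce coefficients mod 7: 3·t ≡ 6 (mod 7).
    The inverse of 3 mod 7 is 5 (since 3·5 = 15 = 2·7 + 1), so t ≡ 5·6 = 30 ≡ 2 (mod 7).
    Then x = 268 + 304·2 = 876, valid modulo lcm(304, 7) = 2128: x ≡ 876 (mod 2128).
  Combine with x ≡ 3 (mod 13); new modulus lcm = 27664.
    Write x = 876 + 2128·t and substitute into x ≡ 3 (mod 13): 2128·t ≡ 3 − 876 = -873 (mod 13).
    Reduce coefficients mod 13: 9·t ≡ 11 (mod 13).
    The inverse of 9 mod 13 is 3 (since 9·3 = 27 = 2·13 + 1), so t ≡ 3·11 = 33 ≡ 7 (mod 13).
    Then x = 876 + 2128·7 = 15772, valid modulo lcm(2128, 13) = 27664: x ≡ 15772 (mod 27664).
Verify against each original: 15772 mod 19 = 2, 15772 mod 16 = 12, 15772 mod 7 = 1, 15772 mod 13 = 3.

x ≡ 15772 (mod 27664).
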